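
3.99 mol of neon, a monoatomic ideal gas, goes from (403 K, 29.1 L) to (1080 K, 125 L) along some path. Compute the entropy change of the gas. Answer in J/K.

Entropy is a state function: ΔS = nC_V ln(T₂/T₁) + nR ln(V₂/V₁), with C_V = 3R/2 = 12.47 J mol⁻¹ K⁻¹ for a monoatomic ideal gas.
ΔS = 3.99 × [12.47 × ln(1080/403) + 8.314 × ln(125/29.1)] = 97.4 J/K.

ΔS = 97.4 J/K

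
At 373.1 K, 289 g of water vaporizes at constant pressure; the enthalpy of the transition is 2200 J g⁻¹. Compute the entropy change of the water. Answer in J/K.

ΔS = 1700 J/K

Heat absorbed by the substance: Q = mL = 289 × 2200 = 635800 J.
At constant T, ΔS = Q_rev/T = 635800 / 373.1 = 1700 J/K.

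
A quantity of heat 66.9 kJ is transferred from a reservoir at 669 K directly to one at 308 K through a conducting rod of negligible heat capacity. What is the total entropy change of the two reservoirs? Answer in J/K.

ΔS_hot = −Q/T_H = −66900/669 = -100 J/K and ΔS_cold = +Q/T_C = 66900/308 = 217.2 J/K.
ΔS_total = -100 + 217.2 = 117 J/K, positive as the second law requires.

ΔS_total = 117 J/K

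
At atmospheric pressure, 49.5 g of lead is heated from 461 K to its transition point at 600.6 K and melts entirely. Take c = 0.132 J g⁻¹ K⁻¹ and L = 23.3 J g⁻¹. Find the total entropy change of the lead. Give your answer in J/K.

ΔS = 3.65 J/K

Warming step: ΔS₁ = m c ln(T_tr/T_i) = 49.5 × 0.132 × ln(600.6/461) = 1.728 J/K.
Phase change: ΔS₂ = +mL/T_tr = 49.5 × 23.3 / 600.6 = 1.92 J/K.
ΔS_total = (1.728) + (1.92) = 3.65 J/K.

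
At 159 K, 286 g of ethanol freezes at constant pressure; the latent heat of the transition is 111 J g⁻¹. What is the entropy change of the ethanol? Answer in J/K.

Heat released by the substance: Q = −mL = −286 × 111 = −31746 J.
At constant T, ΔS = Q_rev/T = −31746 / 159 = -200 J/K.

ΔS = -200 J/K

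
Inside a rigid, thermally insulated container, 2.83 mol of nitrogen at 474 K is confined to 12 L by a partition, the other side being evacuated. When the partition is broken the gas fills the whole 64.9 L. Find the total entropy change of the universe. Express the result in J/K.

For an ideal gas in free expansion Q = 0 and W = 0, so T is unchanged.
Entropy is a state function; using a reversible isothermal path, ΔS_gas = nR ln(V₂/V₁) = 2.83 × 8.314 × ln(64.9/12) = 39.7 J/K.
The insulated surroundings exchange no heat, so ΔS_surr = 0 and ΔS_universe = ΔS_gas.

ΔS_universe = 39.7 J/K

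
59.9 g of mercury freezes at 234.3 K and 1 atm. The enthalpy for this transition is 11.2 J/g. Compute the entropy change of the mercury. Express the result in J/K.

ΔS = -2.86 J/K

Heat released by the substance: Q = −mL = −59.9 × 11.2 = −670.88 J.
At constant T, ΔS = Q_rev/T = −670.88 / 234.3 = -2.86 J/K.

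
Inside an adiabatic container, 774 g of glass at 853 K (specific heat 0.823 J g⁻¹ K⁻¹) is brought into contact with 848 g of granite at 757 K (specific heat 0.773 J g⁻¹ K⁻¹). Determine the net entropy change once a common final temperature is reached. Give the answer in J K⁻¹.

ΔS_total = 2.3 J/K

Energy balance: T_f = (m₁c₁T₁ + m₂c₂T₂)/(m₁c₁ + m₂c₂) = 804.31 K.
ΔS₁ = m₁c₁ ln(T_f/T₁) = 637.002 × ln(804.31/853) = -37.44 J/K.
ΔS₂ = m₂c₂ ln(T_f/T₂) = 655.504 × ln(804.31/757) = 39.74 J/K.
ΔS_total = -37.44 + 39.74 = 2.3 J/K.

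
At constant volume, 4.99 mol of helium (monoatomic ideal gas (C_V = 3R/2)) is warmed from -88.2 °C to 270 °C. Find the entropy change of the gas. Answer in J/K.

In kelvin: T₁ = 184.95 K, T₂ = 543.15 K. At constant volume, ΔS = nC_V ln(T₂/T₁) with C_V = 3R/2 = 12.47 J mol⁻¹ K⁻¹.
ΔS = 4.99 × 12.47 × ln(543.15/184.95) = 67 J/K.

ΔS = 67 J/K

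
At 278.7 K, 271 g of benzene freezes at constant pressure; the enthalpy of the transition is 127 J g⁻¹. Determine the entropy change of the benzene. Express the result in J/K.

ΔS = -123 J/K

Heat released by the substance: Q = −mL = −271 × 127 = −34417 J.
At constant T, ΔS = Q_rev/T = −34417 / 278.7 = -123 J/K.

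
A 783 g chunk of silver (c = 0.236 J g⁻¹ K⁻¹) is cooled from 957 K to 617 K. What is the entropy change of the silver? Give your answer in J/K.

ΔS = ∫dQ_rev/T = m c ln(T₂/T₁) = 783 × 0.236 × ln(617/957) = -81.1 J/K.

ΔS = -81.1 J/K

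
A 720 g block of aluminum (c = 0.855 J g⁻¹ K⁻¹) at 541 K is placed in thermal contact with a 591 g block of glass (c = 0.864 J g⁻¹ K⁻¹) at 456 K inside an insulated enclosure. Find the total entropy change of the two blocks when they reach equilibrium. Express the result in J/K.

ΔS_total = 4.05 J/K

Energy balance: T_f = (m₁c₁T₁ + m₂c₂T₂)/(m₁c₁ + m₂c₂) = 502.46 K.
ΔS₁ = m₁c₁ ln(T_f/T₁) = 615.6 × ln(502.46/541) = -45.49 J/K.
ΔS₂ = m₂c₂ ln(T_f/T₂) = 510.624 × ln(502.46/456) = 49.54 J/K.
ΔS_total = -45.49 + 49.54 = 4.05 J/K.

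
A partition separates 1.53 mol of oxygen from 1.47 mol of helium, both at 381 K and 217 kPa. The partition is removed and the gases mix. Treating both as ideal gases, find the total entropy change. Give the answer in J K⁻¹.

Mole fractions: x_A = 1.53/3 = 0.51, x_B = 0.49.
ΔS_mix = −R(n_A ln x_A + n_B ln x_B) = −8.314 × (1.53 ln 0.51 + 1.47 ln 0.49) = 17.3 J/K.

ΔS_mix = 17.3 J/K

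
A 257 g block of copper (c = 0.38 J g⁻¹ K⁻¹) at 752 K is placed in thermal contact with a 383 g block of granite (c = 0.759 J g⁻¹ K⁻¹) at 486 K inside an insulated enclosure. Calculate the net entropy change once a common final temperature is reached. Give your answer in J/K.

ΔS_total = 7.45 J/K

Energy balance: T_f = (m₁c₁T₁ + m₂c₂T₂)/(m₁c₁ + m₂c₂) = 552.89 K.
ΔS₁ = m₁c₁ ln(T_f/T₁) = 97.66 × ln(552.89/752) = -30.04 J/K.
ΔS₂ = m₂c₂ ln(T_f/T₂) = 290.697 × ln(552.89/486) = 37.49 J/K.
ΔS_total = -30.04 + 37.49 = 7.45 J/K.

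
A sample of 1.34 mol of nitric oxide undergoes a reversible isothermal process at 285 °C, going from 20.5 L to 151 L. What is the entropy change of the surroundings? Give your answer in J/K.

ΔS_surr = -22.2 J/K

For an isothermal ideal gas ΔS_gas = nR ln(V₂/V₁) = 1.34 × 8.314 × ln(151/20.5) = 22.2 J/K.
The process is reversible, so ΔS_surr = −ΔS_gas = -22.2 J/K and ΔS_universe = 0.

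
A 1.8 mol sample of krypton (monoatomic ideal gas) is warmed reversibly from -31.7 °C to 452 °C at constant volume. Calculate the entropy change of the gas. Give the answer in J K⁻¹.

ΔS = 24.7 J/K

In kelvin: T₁ = 241.45 K, T₂ = 725.15 K. At constant volume, ΔS = nC_V ln(T₂/T₁) with C_V = 3R/2 = 12.47 J mol⁻¹ K⁻¹.
ΔS = 1.8 × 12.47 × ln(725.15/241.45) = 24.7 J/K.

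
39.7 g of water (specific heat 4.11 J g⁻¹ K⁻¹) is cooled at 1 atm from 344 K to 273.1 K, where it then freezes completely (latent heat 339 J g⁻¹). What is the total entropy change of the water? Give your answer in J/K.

Cooling step: ΔS₁ = m c ln(T_tr/T_i) = 39.7 × 4.11 × ln(273.1/344) = -37.66 J/K.
Phase change: ΔS₂ = −mL/T_tr = −39.7 × 339 / 273.1 = -49.28 J/K.
ΔS_total = (-37.66) + (-49.28) = -86.9 J/K.

ΔS = -86.9 J/K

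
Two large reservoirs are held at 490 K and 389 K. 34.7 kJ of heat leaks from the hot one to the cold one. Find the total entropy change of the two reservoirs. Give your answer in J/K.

ΔS_total = 18.4 J/K

ΔS_hot = −Q/T_H = −34700/490 = -70.82 J/K and ΔS_cold = +Q/T_C = 34700/389 = 89.2 J/K.
ΔS_total = -70.82 + 89.2 = 18.4 J/K, positive as the second law requires.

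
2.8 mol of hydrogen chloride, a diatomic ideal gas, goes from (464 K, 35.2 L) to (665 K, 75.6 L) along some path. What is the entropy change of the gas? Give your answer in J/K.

Entropy is a state function: ΔS = nC_V ln(T₂/T₁) + nR ln(V₂/V₁), with C_V = 5R/2 = 20.79 J mol⁻¹ K⁻¹ for a diatomic ideal gas.
ΔS = 2.8 × [20.79 × ln(665/464) + 8.314 × ln(75.6/35.2)] = 38.7 J/K.

ΔS = 38.7 J/K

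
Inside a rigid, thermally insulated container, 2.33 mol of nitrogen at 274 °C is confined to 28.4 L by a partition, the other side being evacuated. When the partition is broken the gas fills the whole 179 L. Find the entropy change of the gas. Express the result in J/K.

ΔS_gas = 35.7 J/K

No heat is exchanged and no work is done, so the ideal-gas temperature stays constant.
Entropy is a state function; using a reversible isothermal path, ΔS_gas = nR ln(V₂/V₁) = 2.33 × 8.314 × ln(179/28.4) = 35.7 J/K.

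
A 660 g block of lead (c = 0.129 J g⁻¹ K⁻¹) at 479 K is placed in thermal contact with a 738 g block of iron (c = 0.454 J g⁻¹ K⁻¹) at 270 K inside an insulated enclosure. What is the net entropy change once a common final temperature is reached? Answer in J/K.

ΔS_total = 12.4 J/K

Energy balance: T_f = (m₁c₁T₁ + m₂c₂T₂)/(m₁c₁ + m₂c₂) = 312.35 K.
ΔS₁ = m₁c₁ ln(T_f/T₁) = 85.14 × ln(312.35/479) = -36.4 J/K.
ΔS₂ = m₂c₂ ln(T_f/T₂) = 335.052 × ln(312.35/270) = 48.82 J/K.
ΔS_total = -36.4 + 48.82 = 12.4 J/K.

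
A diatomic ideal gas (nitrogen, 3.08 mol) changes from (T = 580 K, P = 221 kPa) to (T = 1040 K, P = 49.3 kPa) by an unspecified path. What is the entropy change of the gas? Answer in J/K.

ΔS = 90.8 J/K

ΔS = nC_p ln(T₂/T₁) − nR ln(P₂/P₁), with C_p = 7R/2 = 29.1 J mol⁻¹ K⁻¹ for a diatomic ideal gas.
ΔS = 3.08 × [29.1 × ln(1040/580) − 8.314 × ln(49.3/221)] = 90.8 J/K.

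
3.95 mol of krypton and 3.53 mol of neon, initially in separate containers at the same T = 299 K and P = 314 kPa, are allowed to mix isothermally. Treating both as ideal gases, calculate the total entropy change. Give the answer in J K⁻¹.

Mole fractions: x_A = 3.95/7.48 = 0.528, x_B = 0.472.
ΔS_mix = −R(n_A ln x_A + n_B ln x_B) = −8.314 × (3.95 ln 0.528 + 3.53 ln 0.472) = 43 J/K.

ΔS_mix = 43 J/K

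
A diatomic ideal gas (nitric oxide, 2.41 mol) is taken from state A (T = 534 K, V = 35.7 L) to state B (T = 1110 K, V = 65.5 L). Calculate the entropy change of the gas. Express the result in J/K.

Entropy is a state function: ΔS = nC_V ln(T₂/T₁) + nR ln(V₂/V₁), with C_V = 5R/2 = 20.79 J mol⁻¹ K⁻¹ for a diatomic ideal gas.
ΔS = 2.41 × [20.79 × ln(1110/534) + 8.314 × ln(65.5/35.7)] = 48.8 J/K.

ΔS = 48.8 J/K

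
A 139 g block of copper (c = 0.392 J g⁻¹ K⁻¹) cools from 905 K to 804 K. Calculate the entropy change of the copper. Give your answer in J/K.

ΔS = ∫dQ_rev/T = m c ln(T₂/T₁) = 139 × 0.392 × ln(804/905) = -6.45 J/K.

ΔS = -6.45 J/K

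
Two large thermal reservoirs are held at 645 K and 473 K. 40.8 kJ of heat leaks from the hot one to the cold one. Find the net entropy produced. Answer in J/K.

ΔS_hot = −Q/T_H = −40800/645 = -63.26 J/K and ΔS_cold = +Q/T_C = 40800/473 = 86.26 J/K.
ΔS_total = -63.26 + 86.26 = 23 J/K, positive as the second law requires.

ΔS_total = 23 J/K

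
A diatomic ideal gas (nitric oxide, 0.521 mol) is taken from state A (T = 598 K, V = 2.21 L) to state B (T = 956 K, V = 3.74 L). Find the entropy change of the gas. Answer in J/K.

Entropy is a state function: ΔS = nC_V ln(T₂/T₁) + nR ln(V₂/V₁), with C_V = 5R/2 = 20.79 J mol⁻¹ K⁻¹ for a diatomic ideal gas.
ΔS = 0.521 × [20.79 × ln(956/598) + 8.314 × ln(3.74/2.21)] = 7.36 J/K.

ΔS = 7.36 J/K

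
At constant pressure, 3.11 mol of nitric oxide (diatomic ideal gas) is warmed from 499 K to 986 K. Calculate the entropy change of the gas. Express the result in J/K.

ΔS = 61.6 J/K

At constant pressure, ΔS = nC_p ln(T₂/T₁) with C_p = 7R/2 = 29.1 J mol⁻¹ K⁻¹.
ΔS = 3.11 × 29.1 × ln(986/499) = 61.6 J/K.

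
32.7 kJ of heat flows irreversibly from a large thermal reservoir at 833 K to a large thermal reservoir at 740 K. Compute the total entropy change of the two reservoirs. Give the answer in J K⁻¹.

ΔS_total = 4.93 J/K

ΔS_hot = −Q/T_H = −32700/833 = -39.26 J/K and ΔS_cold = +Q/T_C = 32700/740 = 44.19 J/K.
ΔS_total = -39.26 + 44.19 = 4.93 J/K, positive as the second law requires.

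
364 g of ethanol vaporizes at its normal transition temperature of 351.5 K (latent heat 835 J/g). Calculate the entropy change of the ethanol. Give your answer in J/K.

ΔS = 865 J/K

Heat absorbed by the substance: Q = mL = 364 × 835 = 303940 J.
At constant T, ΔS = Q_rev/T = 303940 / 351.5 = 865 J/K.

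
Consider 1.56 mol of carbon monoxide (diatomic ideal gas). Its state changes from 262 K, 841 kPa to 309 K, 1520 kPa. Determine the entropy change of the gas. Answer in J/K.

ΔS = -0.187 J/K

ΔS = nC_p ln(T₂/T₁) − nR ln(P₂/P₁), with C_p = 7R/2 = 29.1 J mol⁻¹ K⁻¹ for a diatomic ideal gas.
ΔS = 1.56 × [29.1 × ln(309/262) − 8.314 × ln(1520/841)] = -0.187 J/K.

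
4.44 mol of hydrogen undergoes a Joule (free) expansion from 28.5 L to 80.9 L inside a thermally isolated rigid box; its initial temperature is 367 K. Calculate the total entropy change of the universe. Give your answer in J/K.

No heat is exchanged and no work is done, so the ideal-gas temperature stays constant.
Entropy is a state function; using a reversible isothermal path, ΔS_gas = nR ln(V₂/V₁) = 4.44 × 8.314 × ln(80.9/28.5) = 38.5 J/K.
The insulated surroundings exchange no heat, so ΔS_surr = 0 and ΔS_universe = ΔS_gas.

ΔS_universe = 38.5 J/K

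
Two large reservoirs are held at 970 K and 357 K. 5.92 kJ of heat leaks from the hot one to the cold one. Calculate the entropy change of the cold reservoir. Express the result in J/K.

The cold reservoir gains heat Q, so ΔS_cold = +Q/T_C = 5920/357 = 16.6 J/K.

ΔS_cold = 16.6 J/K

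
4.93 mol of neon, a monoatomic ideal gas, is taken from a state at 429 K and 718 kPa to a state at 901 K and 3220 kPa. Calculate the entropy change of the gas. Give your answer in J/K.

ΔS = nC_p ln(T₂/T₁) − nR ln(P₂/P₁), with C_p = 5R/2 = 20.79 J mol⁻¹ K⁻¹ for a monoatomic ideal gas.
ΔS = 4.93 × [20.79 × ln(901/429) − 8.314 × ln(3220/718)] = 14.5 J/K.

ΔS = 14.5 J/K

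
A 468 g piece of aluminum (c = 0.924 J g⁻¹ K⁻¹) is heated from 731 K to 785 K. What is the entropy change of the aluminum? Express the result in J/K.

ΔS = 30.8 J/K

ΔS = ∫dQ_rev/T = m c ln(T₂/T₁) = 468 × 0.924 × ln(785/731) = 30.8 J/K.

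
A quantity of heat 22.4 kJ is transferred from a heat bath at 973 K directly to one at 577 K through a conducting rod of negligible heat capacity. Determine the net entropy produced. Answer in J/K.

ΔS_hot = −Q/T_H = −22400/973 = -23.02 J/K and ΔS_cold = +Q/T_C = 22400/577 = 38.82 J/K.
ΔS_total = -23.02 + 38.82 = 15.8 J/K, positive as the second law requires.

ΔS_total = 15.8 J/K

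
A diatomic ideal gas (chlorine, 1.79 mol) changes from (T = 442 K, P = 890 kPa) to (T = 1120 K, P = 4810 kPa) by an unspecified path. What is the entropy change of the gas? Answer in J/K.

ΔS = 23.3 J/K

ΔS = nC_p ln(T₂/T₁) − nR ln(P₂/P₁), with C_p = 7R/2 = 29.1 J mol⁻¹ K⁻¹ for a diatomic ideal gas.
ΔS = 1.79 × [29.1 × ln(1120/442) − 8.314 × ln(4810/890)] = 23.3 J/K.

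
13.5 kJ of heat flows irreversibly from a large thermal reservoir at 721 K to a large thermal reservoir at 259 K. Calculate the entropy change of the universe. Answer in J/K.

ΔS_total = 33.4 J/K

ΔS_hot = −Q/T_H = −13500/721 = -18.72 J/K and ΔS_cold = +Q/T_C = 13500/259 = 52.12 J/K.
ΔS_total = -18.72 + 52.12 = 33.4 J/K, positive as the second law requires.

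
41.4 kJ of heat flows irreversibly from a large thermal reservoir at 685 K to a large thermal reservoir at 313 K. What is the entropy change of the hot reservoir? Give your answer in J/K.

ΔS_hot = -60.4 J/K

The hot reservoir loses heat Q, so ΔS_hot = −Q/T_H = −41400/685 = -60.4 J/K.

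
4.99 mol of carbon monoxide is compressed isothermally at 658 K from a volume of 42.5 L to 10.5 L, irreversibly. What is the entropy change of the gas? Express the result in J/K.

ΔS_gas = -58 J/K

Entropy is a state function, so ΔS_gas depends only on the end states.
For an isothermal ideal gas ΔS_gas = nR ln(V₂/V₁) = 4.99 × 8.314 × ln(10.5/42.5) = -58 J/K.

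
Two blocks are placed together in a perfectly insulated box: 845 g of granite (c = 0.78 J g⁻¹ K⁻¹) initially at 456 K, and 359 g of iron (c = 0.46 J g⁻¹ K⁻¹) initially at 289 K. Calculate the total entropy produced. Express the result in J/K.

ΔS_total = 12.5 J/K

Energy balance: T_f = (m₁c₁T₁ + m₂c₂T₂)/(m₁c₁ + m₂c₂) = 422.54 K.
ΔS₁ = m₁c₁ ln(T_f/T₁) = 659.1 × ln(422.54/456) = -50.23 J/K.
ΔS₂ = m₂c₂ ln(T_f/T₂) = 165.14 × ln(422.54/289) = 62.73 J/K.
ΔS_total = -50.23 + 62.73 = 12.5 J/K.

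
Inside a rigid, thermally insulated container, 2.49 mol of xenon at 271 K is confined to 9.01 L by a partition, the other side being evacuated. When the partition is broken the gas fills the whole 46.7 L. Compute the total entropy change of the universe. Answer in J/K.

For an ideal gas in free expansion Q = 0 and W = 0, so T is unchanged.
Entropy is a state function; using a reversible isothermal path, ΔS_gas = nR ln(V₂/V₁) = 2.49 × 8.314 × ln(46.7/9.01) = 34.1 J/K.
The insulated surroundings exchange no heat, so ΔS_surr = 0 and ΔS_universe = ΔS_gas.

ΔS_universe = 34.1 J/K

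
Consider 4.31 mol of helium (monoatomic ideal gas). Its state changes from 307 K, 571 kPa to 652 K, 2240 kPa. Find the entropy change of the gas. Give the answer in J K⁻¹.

ΔS = 18.5 J/K

ΔS = nC_p ln(T₂/T₁) − nR ln(P₂/P₁), with C_p = 5R/2 = 20.79 J mol⁻¹ K⁻¹ for a monoatomic ideal gas.
ΔS = 4.31 × [20.79 × ln(652/307) − 8.314 × ln(2240/571)] = 18.5 J/K.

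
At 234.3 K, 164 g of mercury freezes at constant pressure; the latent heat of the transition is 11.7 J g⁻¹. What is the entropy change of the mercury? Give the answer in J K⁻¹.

Heat released by the substance: Q = −mL = −164 × 11.7 = −1918.8 J.
At constant T, ΔS = Q_rev/T = −1918.8 / 234.3 = -8.19 J/K.

ΔS = -8.19 J/K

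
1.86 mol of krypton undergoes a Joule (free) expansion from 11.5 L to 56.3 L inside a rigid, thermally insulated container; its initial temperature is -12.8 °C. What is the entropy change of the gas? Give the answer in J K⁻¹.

ΔS_gas = 24.6 J/K

No heat is exchanged and no work is done, so the ideal-gas temperature stays constant.
Entropy is a state function; using a reversible isothermal path, ΔS_gas = nR ln(V₂/V₁) = 1.86 × 8.314 × ln(56.3/11.5) = 24.6 J/K.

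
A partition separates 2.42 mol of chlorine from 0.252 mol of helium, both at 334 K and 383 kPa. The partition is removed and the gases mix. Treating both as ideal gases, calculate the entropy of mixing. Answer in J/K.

Mole fractions: x_A = 2.42/2.67 = 0.906, x_B = 0.0943.
ΔS_mix = −R(n_A ln x_A + n_B ln x_B) = −8.314 × (2.42 ln 0.906 + 0.252 ln 0.0943) = 6.94 J/K.

ΔS_mix = 6.94 J/K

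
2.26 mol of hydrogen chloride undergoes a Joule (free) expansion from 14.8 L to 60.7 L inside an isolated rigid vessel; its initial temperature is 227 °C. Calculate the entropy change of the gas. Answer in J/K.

ΔS_gas = 26.5 J/K

For an ideal gas in free expansion Q = 0 and W = 0, so T is unchanged.
Entropy is a state function; using a reversible isothermal path, ΔS_gas = nR ln(V₂/V₁) = 2.26 × 8.314 × ln(60.7/14.8) = 26.5 J/K.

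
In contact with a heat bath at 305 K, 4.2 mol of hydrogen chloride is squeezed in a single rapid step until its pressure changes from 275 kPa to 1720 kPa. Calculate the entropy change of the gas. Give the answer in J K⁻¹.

Entropy is a state function, so ΔS_gas depends only on the end states.
For an isothermal ideal gas ΔS_gas = nR ln(P₁/P₂) = 4.2 × 8.314 × ln(275/1720) = -64 J/K.

ΔS_gas = -64 J/K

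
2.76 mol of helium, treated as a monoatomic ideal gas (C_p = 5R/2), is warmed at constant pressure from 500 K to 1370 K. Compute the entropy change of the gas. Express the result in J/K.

At constant pressure, ΔS = nC_p ln(T₂/T₁) with C_p = 5R/2 = 20.79 J mol⁻¹ K⁻¹.
ΔS = 2.76 × 20.79 × ln(1370/500) = 57.8 J/K.

ΔS = 57.8 J/K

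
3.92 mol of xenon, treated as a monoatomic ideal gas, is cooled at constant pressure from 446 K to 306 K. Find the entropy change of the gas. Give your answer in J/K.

At constant pressure, ΔS = nC_p ln(T₂/T₁) with C_p = 5R/2 = 20.79 J mol⁻¹ K⁻¹.
ΔS = 3.92 × 20.79 × ln(306/446) = -30.7 J/K.

ΔS = -30.7 J/K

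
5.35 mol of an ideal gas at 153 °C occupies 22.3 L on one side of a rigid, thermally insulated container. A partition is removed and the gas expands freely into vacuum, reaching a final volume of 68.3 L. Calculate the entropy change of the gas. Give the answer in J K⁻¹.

For an ideal gas in free expansion Q = 0 and W = 0, so T is unchanged.
Entropy is a state function; using a reversible isothermal path, ΔS_gas = nR ln(V₂/V₁) = 5.35 × 8.314 × ln(68.3/22.3) = 49.8 J/K.

ΔS_gas = 49.8 J/K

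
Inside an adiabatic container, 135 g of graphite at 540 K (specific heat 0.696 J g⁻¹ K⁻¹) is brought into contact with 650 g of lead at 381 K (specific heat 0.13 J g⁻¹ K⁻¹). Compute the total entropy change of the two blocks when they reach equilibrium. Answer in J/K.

ΔS_total = 2.68 J/K

Energy balance: T_f = (m₁c₁T₁ + m₂c₂T₂)/(m₁c₁ + m₂c₂) = 464.71 K.
ΔS₁ = m₁c₁ ln(T_f/T₁) = 93.96 × ln(464.71/540) = -14.108 J/K.
ΔS₂ = m₂c₂ ln(T_f/T₂) = 84.5 × ln(464.71/381) = 16.784 J/K.
ΔS_total = -14.108 + 16.784 = 2.68 J/K.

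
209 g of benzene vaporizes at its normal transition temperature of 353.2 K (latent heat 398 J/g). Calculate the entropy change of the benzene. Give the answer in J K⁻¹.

Heat absorbed by the substance: Q = mL = 209 × 398 = 83182 J.
At constant T, ΔS = Q_rev/T = 83182 / 353.2 = 236 J/K.

ΔS = 236 J/K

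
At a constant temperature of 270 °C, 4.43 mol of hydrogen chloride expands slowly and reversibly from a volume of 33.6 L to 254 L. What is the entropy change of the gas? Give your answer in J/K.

For an isothermal ideal gas ΔS_gas = nR ln(V₂/V₁) = 4.43 × 8.314 × ln(254/33.6) = 74.5 J/K.

ΔS_gas = 74.5 J/K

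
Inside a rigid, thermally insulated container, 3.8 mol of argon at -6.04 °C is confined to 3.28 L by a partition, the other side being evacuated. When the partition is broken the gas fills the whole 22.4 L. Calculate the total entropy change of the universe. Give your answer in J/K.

ΔS_universe = 60.7 J/K

For an ideal gas in free expansion Q = 0 and W = 0, so T is unchanged.
Entropy is a state function; using a reversible isothermal path, ΔS_gas = nR ln(V₂/V₁) = 3.8 × 8.314 × ln(22.4/3.28) = 60.7 J/K.
The insulated surroundings exchange no heat, so ΔS_surr = 0 and ΔS_universe = ΔS_gas.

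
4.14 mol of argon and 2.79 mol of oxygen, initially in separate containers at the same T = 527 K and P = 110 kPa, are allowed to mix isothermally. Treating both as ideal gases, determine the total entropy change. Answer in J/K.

Mole fractions: x_A = 4.14/6.93 = 0.597, x_B = 0.403.
ΔS_mix = −R(n_A ln x_A + n_B ln x_B) = −8.314 × (4.14 ln 0.597 + 2.79 ln 0.403) = 38.8 J/K.

ΔS_mix = 38.8 J/K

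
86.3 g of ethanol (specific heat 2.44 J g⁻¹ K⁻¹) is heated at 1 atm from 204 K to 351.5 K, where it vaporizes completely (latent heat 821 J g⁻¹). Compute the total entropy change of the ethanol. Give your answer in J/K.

Warming step: ΔS₁ = m c ln(T_tr/T_i) = 86.3 × 2.44 × ln(351.5/204) = 114.6 J/K.
Phase change: ΔS₂ = +mL/T_tr = 86.3 × 821 / 351.5 = 201.6 J/K.
ΔS_total = (114.6) + (201.6) = 316 J/K.

ΔS = 316 J/K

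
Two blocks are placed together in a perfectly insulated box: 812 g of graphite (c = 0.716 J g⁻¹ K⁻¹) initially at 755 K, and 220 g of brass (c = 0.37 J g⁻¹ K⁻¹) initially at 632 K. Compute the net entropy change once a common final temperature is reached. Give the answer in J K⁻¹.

Energy balance: T_f = (m₁c₁T₁ + m₂c₂T₂)/(m₁c₁ + m₂c₂) = 739.89 K.
ΔS₁ = m₁c₁ ln(T_f/T₁) = 581.392 × ln(739.89/755) = -11.75 J/K.
ΔS₂ = m₂c₂ ln(T_f/T₂) = 81.4 × ln(739.89/632) = 12.83 J/K.
ΔS_total = -11.75 + 12.83 = 1.08 J/K.

ΔS_total = 1.08 J/K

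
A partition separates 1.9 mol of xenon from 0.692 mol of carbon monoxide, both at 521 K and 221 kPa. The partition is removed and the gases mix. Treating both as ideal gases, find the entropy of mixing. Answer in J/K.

Mole fractions: x_A = 1.9/2.59 = 0.733, x_B = 0.267.
ΔS_mix = −R(n_A ln x_A + n_B ln x_B) = −8.314 × (1.9 ln 0.733 + 0.692 ln 0.267) = 12.5 J/K.

ΔS_mix = 12.5 J/K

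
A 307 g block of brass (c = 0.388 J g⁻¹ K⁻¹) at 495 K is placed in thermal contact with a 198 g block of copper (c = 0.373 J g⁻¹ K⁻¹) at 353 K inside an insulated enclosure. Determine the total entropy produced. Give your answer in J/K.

Energy balance: T_f = (m₁c₁T₁ + m₂c₂T₂)/(m₁c₁ + m₂c₂) = 440.65 K.
ΔS₁ = m₁c₁ ln(T_f/T₁) = 119.116 × ln(440.65/495) = -13.85 J/K.
ΔS₂ = m₂c₂ ln(T_f/T₂) = 73.854 × ln(440.65/353) = 16.38 J/K.
ΔS_total = -13.85 + 16.38 = 2.53 J/K.

ΔS_total = 2.53 J/K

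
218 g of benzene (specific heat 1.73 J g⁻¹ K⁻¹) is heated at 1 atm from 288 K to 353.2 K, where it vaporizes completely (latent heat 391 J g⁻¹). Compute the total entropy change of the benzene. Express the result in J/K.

Warming step: ΔS₁ = m c ln(T_tr/T_i) = 218 × 1.73 × ln(353.2/288) = 76.96 J/K.
Phase change: ΔS₂ = +mL/T_tr = 218 × 391 / 353.2 = 241.3 J/K.
ΔS_total = (76.96) + (241.3) = 318 J/K.

ΔS = 318 J/K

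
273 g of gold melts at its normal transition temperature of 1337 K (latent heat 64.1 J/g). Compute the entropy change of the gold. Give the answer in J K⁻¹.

ΔS = 13.1 J/K

Heat absorbed by the substance: Q = mL = 273 × 64.1 = 17499.3 J.
At constant T, ΔS = Q_rev/T = 17499.3 / 1337 = 13.1 J/K.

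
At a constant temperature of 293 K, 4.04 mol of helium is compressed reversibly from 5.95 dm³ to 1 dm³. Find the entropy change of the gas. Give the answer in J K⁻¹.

For an isothermal ideal gas ΔS_gas = nR ln(V₂/V₁) = 4.04 × 8.314 × ln(1/5.95) = -59.9 J/K.

ΔS_gas = -59.9 J/K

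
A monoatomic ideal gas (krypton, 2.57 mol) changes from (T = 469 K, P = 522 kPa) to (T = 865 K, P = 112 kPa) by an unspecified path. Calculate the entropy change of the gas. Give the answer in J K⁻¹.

ΔS = nC_p ln(T₂/T₁) − nR ln(P₂/P₁), with C_p = 5R/2 = 20.79 J mol⁻¹ K⁻¹ for a monoatomic ideal gas.
ΔS = 2.57 × [20.79 × ln(865/469) − 8.314 × ln(112/522)] = 65.6 J/K.

ΔS = 65.6 J/K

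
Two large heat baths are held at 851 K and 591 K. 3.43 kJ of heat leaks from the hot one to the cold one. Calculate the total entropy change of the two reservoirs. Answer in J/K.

ΔS_total = 1.77 J/K

ΔS_hot = −Q/T_H = −3430/851 = -4.031 J/K and ΔS_cold = +Q/T_C = 3430/591 = 5.804 J/K.
ΔS_total = -4.031 + 5.804 = 1.77 J/K, positive as the second law requires.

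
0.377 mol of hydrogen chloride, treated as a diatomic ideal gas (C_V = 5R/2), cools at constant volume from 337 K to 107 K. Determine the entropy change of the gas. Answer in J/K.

ΔS = -8.99 J/K

At constant volume, ΔS = nC_V ln(T₂/T₁) with C_V = 5R/2 = 20.79 J mol⁻¹ K⁻¹.
ΔS = 0.377 × 20.79 × ln(107/337) = -8.99 J/K.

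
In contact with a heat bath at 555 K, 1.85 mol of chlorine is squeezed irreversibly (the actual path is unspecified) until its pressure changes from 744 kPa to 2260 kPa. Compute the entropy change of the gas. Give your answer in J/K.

ΔS_gas = -17.1 J/K

Entropy is a state function, so ΔS_gas depends only on the end states.
For an isothermal ideal gas ΔS_gas = nR ln(P₁/P₂) = 1.85 × 8.314 × ln(744/2260) = -17.1 J/K.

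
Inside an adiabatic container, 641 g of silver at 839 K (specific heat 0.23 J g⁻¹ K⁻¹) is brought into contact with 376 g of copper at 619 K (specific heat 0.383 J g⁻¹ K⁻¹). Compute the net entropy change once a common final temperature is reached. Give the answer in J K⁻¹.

ΔS_total = 3.35 J/K

Energy balance: T_f = (m₁c₁T₁ + m₂c₂T₂)/(m₁c₁ + m₂c₂) = 730.29 K.
ΔS₁ = m₁c₁ ln(T_f/T₁) = 147.43 × ln(730.29/839) = -20.46 J/K.
ΔS₂ = m₂c₂ ln(T_f/T₂) = 144.008 × ln(730.29/619) = 23.81 J/K.
ΔS_total = -20.46 + 23.81 = 3.35 J/K.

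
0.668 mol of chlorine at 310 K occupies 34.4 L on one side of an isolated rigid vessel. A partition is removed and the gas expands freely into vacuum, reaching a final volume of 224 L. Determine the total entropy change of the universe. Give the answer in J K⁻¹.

ΔS_universe = 10.4 J/K

No heat is exchanged and no work is done, so the ideal-gas temperature stays constant.
Entropy is a state function; using a reversible isothermal path, ΔS_gas = nR ln(V₂/V₁) = 0.668 × 8.314 × ln(224/34.4) = 10.4 J/K.
The insulated surroundings exchange no heat, so ΔS_surr = 0 and ΔS_universe = ΔS_gas.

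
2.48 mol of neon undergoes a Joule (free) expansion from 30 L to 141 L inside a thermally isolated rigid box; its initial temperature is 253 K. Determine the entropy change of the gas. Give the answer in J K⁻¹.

ΔS_gas = 31.9 J/K

For an ideal gas in free expansion Q = 0 and W = 0, so T is unchanged.
Entropy is a state function; using a reversible isothermal path, ΔS_gas = nR ln(V₂/V₁) = 2.48 × 8.314 × ln(141/30) = 31.9 J/K.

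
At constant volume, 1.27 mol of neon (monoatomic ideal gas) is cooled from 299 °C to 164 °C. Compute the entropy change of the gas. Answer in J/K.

ΔS = -4.26 J/K

In kelvin: T₁ = 572.15 K, T₂ = 437.15 K. At constant volume, ΔS = nC_V ln(T₂/T₁) with C_V = 3R/2 = 12.47 J mol⁻¹ K⁻¹.
ΔS = 1.27 × 12.47 × ln(437.15/572.15) = -4.26 J/K.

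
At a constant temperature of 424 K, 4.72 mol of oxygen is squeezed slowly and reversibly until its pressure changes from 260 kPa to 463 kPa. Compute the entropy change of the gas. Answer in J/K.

ΔS_gas = -22.6 J/K

For an isothermal ideal gas ΔS_gas = nR ln(P₁/P₂) = 4.72 × 8.314 × ln(260/463) = -22.6 J/K.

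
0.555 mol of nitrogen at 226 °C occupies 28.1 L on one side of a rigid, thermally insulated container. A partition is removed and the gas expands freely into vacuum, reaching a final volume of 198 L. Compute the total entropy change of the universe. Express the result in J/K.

ΔS_universe = 9.01 J/K

No heat is exchanged and no work is done, so the ideal-gas temperature stays constant.
Entropy is a state function; using a reversible isothermal path, ΔS_gas = nR ln(V₂/V₁) = 0.555 × 8.314 × ln(198/28.1) = 9.01 J/K.
The insulated surroundings exchange no heat, so ΔS_surr = 0 and ΔS_universe = ΔS_gas.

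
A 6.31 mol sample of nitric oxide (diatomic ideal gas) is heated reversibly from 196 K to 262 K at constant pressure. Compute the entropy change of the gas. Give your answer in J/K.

ΔS = 53.3 J/K

At constant pressure, ΔS = nC_p ln(T₂/T₁) with C_p = 7R/2 = 29.1 J mol⁻¹ K⁻¹.
ΔS = 6.31 × 29.1 × ln(262/196) = 53.3 J/K.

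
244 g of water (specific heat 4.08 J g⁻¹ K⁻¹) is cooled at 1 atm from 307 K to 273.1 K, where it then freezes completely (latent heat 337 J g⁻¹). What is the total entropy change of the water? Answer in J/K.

Cooling step: ΔS₁ = m c ln(T_tr/T_i) = 244 × 4.08 × ln(273.1/307) = -116.5 J/K.
Phase change: ΔS₂ = −mL/T_tr = −244 × 337 / 273.1 = -301.1 J/K.
ΔS_total = (-116.5) + (-301.1) = -418 J/K.

ΔS = -418 J/K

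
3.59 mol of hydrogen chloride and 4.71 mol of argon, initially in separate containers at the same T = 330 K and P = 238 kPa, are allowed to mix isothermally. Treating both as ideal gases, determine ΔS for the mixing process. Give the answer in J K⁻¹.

Mole fractions: x_A = 3.59/8.3 = 0.433, x_B = 0.567.
ΔS_mix = −R(n_A ln x_A + n_B ln x_B) = −8.314 × (3.59 ln 0.433 + 4.71 ln 0.567) = 47.2 J/K.

ΔS_mix = 47.2 J/K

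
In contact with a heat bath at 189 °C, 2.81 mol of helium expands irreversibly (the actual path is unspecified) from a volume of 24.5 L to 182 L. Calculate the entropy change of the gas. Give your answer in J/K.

ΔS_gas = 46.8 J/K

Entropy is a state function, so ΔS_gas depends only on the end states.
For an isothermal ideal gas ΔS_gas = nR ln(V₂/V₁) = 2.81 × 8.314 × ln(182/24.5) = 46.8 J/K.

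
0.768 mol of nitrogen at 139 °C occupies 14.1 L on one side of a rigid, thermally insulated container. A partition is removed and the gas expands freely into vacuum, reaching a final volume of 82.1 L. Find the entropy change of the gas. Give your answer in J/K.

No heat is exchanged and no work is done, so the ideal-gas temperature stays constant.
Entropy is a state function; using a reversible isothermal path, ΔS_gas = nR ln(V₂/V₁) = 0.768 × 8.314 × ln(82.1/14.1) = 11.2 J/K.

ΔS_gas = 11.2 J/K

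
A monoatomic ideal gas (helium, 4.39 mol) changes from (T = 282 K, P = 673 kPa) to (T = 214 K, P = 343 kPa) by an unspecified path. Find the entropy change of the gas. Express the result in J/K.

ΔS = -0.577 J/K

ΔS = nC_p ln(T₂/T₁) − nR ln(P₂/P₁), with C_p = 5R/2 = 20.79 J mol⁻¹ K⁻¹ for a monoatomic ideal gas.
ΔS = 4.39 × [20.79 × ln(214/282) − 8.314 × ln(343/673)] = -0.577 J/K.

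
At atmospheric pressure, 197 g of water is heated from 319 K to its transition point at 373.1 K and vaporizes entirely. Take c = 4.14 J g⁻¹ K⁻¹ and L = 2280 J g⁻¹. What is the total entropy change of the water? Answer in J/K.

Warming step: ΔS₁ = m c ln(T_tr/T_i) = 197 × 4.14 × ln(373.1/319) = 127.8 J/K.
Phase change: ΔS₂ = +mL/T_tr = 197 × 2280 / 373.1 = 1204 J/K.
ΔS_total = (127.8) + (1204) = 1330 J/K.

ΔS = 1330 J/K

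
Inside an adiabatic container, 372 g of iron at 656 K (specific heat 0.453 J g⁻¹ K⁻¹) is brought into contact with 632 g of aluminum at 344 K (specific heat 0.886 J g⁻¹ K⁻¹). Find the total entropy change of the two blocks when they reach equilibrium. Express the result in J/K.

ΔS_total = 30 J/K

Energy balance: T_f = (m₁c₁T₁ + m₂c₂T₂)/(m₁c₁ + m₂c₂) = 416.17 K.
ΔS₁ = m₁c₁ ln(T_f/T₁) = 168.516 × ln(416.17/656) = -76.68 J/K.
ΔS₂ = m₂c₂ ln(T_f/T₂) = 559.952 × ln(416.17/344) = 106.7 J/K.
ΔS_total = -76.68 + 106.7 = 30 J/K.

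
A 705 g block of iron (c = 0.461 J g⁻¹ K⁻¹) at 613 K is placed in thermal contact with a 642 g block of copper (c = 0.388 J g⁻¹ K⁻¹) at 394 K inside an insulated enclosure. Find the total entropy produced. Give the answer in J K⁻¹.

ΔS_total = 13.4 J/K

Energy balance: T_f = (m₁c₁T₁ + m₂c₂T₂)/(m₁c₁ + m₂c₂) = 517.98 K.
ΔS₁ = m₁c₁ ln(T_f/T₁) = 325.005 × ln(517.98/613) = -54.74 J/K.
ΔS₂ = m₂c₂ ln(T_f/T₂) = 249.096 × ln(517.98/394) = 68.15 J/K.
ΔS_total = -54.74 + 68.15 = 13.4 J/K.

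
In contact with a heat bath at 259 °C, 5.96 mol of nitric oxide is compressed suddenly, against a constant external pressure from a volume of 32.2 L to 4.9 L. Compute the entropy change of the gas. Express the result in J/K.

ΔS_gas = -93.3 J/K

Entropy is a state function, so ΔS_gas depends only on the end states.
For an isothermal ideal gas ΔS_gas = nR ln(V₂/V₁) = 5.96 × 8.314 × ln(4.9/32.2) = -93.3 J/K.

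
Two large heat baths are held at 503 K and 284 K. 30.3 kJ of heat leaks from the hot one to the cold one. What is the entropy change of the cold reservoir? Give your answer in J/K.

The cold reservoir gains heat Q, so ΔS_cold = +Q/T_C = 30300/284 = 107 J/K.

ΔS_cold = 107 J/K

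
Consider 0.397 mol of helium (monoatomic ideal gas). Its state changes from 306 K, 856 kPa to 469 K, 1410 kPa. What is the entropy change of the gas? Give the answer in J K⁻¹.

ΔS = 1.88 J/K

ΔS = nC_p ln(T₂/T₁) − nR ln(P₂/P₁), with C_p = 5R/2 = 20.79 J mol⁻¹ K⁻¹ for a monoatomic ideal gas.
ΔS = 0.397 × [20.79 × ln(469/306) − 8.314 × ln(1410/856)] = 1.88 J/K.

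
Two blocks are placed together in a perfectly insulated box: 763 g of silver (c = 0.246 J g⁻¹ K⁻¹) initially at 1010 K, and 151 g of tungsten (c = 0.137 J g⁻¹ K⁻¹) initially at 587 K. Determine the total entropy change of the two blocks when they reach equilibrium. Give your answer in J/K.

ΔS_total = 2.38 J/K

Energy balance: T_f = (m₁c₁T₁ + m₂c₂T₂)/(m₁c₁ + m₂c₂) = 968.01 K.
ΔS₁ = m₁c₁ ln(T_f/T₁) = 187.698 × ln(968.01/1010) = -7.971 J/K.
ΔS₂ = m₂c₂ ln(T_f/T₂) = 20.687 × ln(968.01/587) = 10.35 J/K.
ΔS_total = -7.971 + 10.35 = 2.38 J/K.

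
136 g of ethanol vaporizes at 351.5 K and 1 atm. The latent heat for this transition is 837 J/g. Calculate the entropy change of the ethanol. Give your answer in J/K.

ΔS = 324 J/K

Heat absorbed by the substance: Q = mL = 136 × 837 = 113832 J.
At constant T, ΔS = Q_rev/T = 113832 / 351.5 = 324 J/K.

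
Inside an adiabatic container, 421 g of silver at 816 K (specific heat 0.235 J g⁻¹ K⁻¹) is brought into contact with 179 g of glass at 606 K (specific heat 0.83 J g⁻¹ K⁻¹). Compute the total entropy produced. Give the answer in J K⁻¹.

ΔS_total = 2.67 J/K

Energy balance: T_f = (m₁c₁T₁ + m₂c₂T₂)/(m₁c₁ + m₂c₂) = 689.94 K.
ΔS₁ = m₁c₁ ln(T_f/T₁) = 98.935 × ln(689.94/816) = -16.6 J/K.
ΔS₂ = m₂c₂ ln(T_f/T₂) = 148.57 × ln(689.94/606) = 19.27 J/K.
ΔS_total = -16.6 + 19.27 = 2.67 J/K.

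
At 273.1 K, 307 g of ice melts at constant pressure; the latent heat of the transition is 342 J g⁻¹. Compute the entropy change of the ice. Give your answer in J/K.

Heat absorbed by the substance: Q = mL = 307 × 342 = 104994 J.
At constant T, ΔS = Q_rev/T = 104994 / 273.1 = 384 J/K.

ΔS = 384 J/K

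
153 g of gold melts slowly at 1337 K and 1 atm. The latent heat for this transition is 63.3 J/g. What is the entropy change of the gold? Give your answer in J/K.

ΔS = 7.24 J/K

Heat absorbed by the substance: Q = mL = 153 × 63.3 = 9684.9 J.
At constant T, ΔS = Q_rev/T = 9684.9 / 1337 = 7.24 J/K.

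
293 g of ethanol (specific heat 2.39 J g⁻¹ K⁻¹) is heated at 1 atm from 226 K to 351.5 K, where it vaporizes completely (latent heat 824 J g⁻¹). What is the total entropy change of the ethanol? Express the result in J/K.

ΔS = 996 J/K

Warming step: ΔS₁ = m c ln(T_tr/T_i) = 293 × 2.39 × ln(351.5/226) = 309.3 J/K.
Phase change: ΔS₂ = +mL/T_tr = 293 × 824 / 351.5 = 686.9 J/K.
ΔS_total = (309.3) + (686.9) = 996 J/K.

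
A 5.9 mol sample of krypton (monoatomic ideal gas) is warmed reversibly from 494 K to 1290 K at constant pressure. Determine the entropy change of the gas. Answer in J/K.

ΔS = 118 J/K

At constant pressure, ΔS = nC_p ln(T₂/T₁) with C_p = 5R/2 = 20.79 J mol⁻¹ K⁻¹.
ΔS = 5.9 × 20.79 × ln(1290/494) = 118 J/K.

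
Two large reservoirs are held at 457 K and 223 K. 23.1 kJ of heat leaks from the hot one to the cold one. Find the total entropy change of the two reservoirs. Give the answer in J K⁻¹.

ΔS_hot = −Q/T_H = −23100/457 = -50.55 J/K and ΔS_cold = +Q/T_C = 23100/223 = 103.6 J/K.
ΔS_total = -50.55 + 103.6 = 53 J/K, positive as the second law requires.

ΔS_total = 53 J/K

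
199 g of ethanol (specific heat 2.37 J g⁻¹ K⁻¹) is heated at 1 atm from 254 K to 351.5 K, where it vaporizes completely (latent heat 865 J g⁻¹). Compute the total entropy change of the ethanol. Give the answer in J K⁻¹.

ΔS = 643 J/K

Warming step: ΔS₁ = m c ln(T_tr/T_i) = 199 × 2.37 × ln(351.5/254) = 153.2 J/K.
Phase change: ΔS₂ = +mL/T_tr = 199 × 865 / 351.5 = 489.7 J/K.
ΔS_total = (153.2) + (489.7) = 643 J/K.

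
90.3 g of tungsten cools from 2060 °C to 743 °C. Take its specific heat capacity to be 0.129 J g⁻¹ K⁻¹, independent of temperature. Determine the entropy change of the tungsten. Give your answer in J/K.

In kelvin: T₁ = 2333.15 K, T₂ = 1016.15 K. ΔS = ∫dQ_rev/T = m c ln(T₂/T₁) = 90.3 × 0.129 × ln(1016.15/2333.15) = -9.68 J/K.

ΔS = -9.68 J/K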